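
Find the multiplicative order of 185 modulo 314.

4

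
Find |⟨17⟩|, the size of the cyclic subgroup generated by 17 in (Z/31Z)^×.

30

ord(17) | φ(31) = 31 − 1 = 30 = 2 · 3 · 5.
Divisors of 30: 1, 2, 3, 5, 6, 10, 15, 30.
Compute 17^d (mod 31) for the divisors d until we hit 1:
17^1 ≡ 17 (mod 31)
17^2 ≡ 10 (mod 31)
17^3 ≡ 15 (mod 31)
17^5 ≡ 26 (mod 31)
17^6 ≡ 8 (mod 31)
17^10 ≡ 25 (mod 31)
17^15 ≡ 30 (mod 31)
17^30 ≡ 1 (mod 31) ✓
Hence ord(17) = 30.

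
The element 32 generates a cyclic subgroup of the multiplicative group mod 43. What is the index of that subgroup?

ord(32) | φ(43) = 43 − 1 = 42 = 2 · 3 · 7.
Divisors of 42: 1, 2, 3, 6, 7, 14, 21, 42.
Check 32^d mod 43 for each divisor in increasing order:
32^1 ≡ 32 (mod 43)
32^2 ≡ 35 (mod 43)
32^3 ≡ 2 (mod 43)
32^6 ≡ 4 (mod 43)
32^7 ≡ 42 (mod 43)
32^14 ≡ 1 (mod 43) ✓
The order of 32 is 14, so the subgroup it generates has 14 elements.
The index is φ(43) / ord(32) = 42 / 14 = 3.

3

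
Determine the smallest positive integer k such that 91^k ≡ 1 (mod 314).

156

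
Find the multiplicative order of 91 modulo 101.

ord(91) | φ(101) = 101 − 1 = 100 = 2^2 · 5^2.
Divisors of 100: 1, 2, 4, 5, 10, 20, 25, 50, 100.
Check 91^d mod 101 for each divisor in increasing order:
91^1 ≡ 91
91^2 ≡ 100
91^4 ≡ 1
The smallest such exponent is 4, so the order of 91 is 4.

4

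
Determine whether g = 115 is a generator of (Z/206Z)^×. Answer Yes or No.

Yes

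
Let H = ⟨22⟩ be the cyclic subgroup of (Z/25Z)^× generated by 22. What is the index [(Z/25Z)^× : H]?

1

ord(22) | φ(25) = φ(5^2) = 5·(5−1) = 20 = 2^2 · 5.
Divisors of 20: 1, 2, 4, 5, 10, 20.
Check 22^d mod 25 for each divisor in increasing order:
22^1 ≡ 22 (mod 25)
22^2 ≡ 9 (mod 25)
22^4 ≡ 6 (mod 25)
22^5 ≡ 7 (mod 25)
22^10 ≡ 24 (mod 25)
22^20 ≡ 1 (mod 25) ✓
Thus |⟨22⟩| = ord(22) = 20.
[(Z/25Z)^× : ⟨22⟩] = 20/20 = 1.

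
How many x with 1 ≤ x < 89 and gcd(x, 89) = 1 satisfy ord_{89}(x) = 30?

0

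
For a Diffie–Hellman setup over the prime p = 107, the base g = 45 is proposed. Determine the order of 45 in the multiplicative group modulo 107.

106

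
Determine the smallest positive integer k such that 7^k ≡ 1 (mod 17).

16

Since 7 ∈ (Z/17Z)^×, its order divides φ(17) = 17 − 1 = 16 = 2^4.
Divisors of 16: 1, 2, 4, 8, 16.
Evaluate successive powers at the divisors of 16:
7^1 ≡ 7
7^2 ≡ 15
7^4 ≡ 4
7^8 ≡ 16
7^16 ≡ 1
So ord_17(7) = 16.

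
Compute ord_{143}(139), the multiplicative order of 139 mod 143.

30

Since 139 ∈ (Z/143Z)^×, its order divides φ(143) = φ(11·13) = (11−1)·(13−1) = 10·12 = 120 = 2^3 · 3 · 5.
Divisors of 120: 1, 2, 3, 4, 5, 6, 8, 10, 12, 15, 20, 24, 30, 40, 60, 120.
Check 139^d mod 143 for each divisor in increasing order:
139^1 ≡ 139 (mod 143)
139^2 ≡ 16 (mod 143)
139^3 ≡ 79 (mod 143)
139^4 ≡ 113 (mod 143)
139^5 ≡ 120 (mod 143)
139^6 ≡ 92 (mod 143)
139^8 ≡ 42 (mod 143)
139^10 ≡ 100 (mod 143)
139^12 ≡ 27 (mod 143)
139^15 ≡ 131 (mod 143)
139^20 ≡ 133 (mod 143)
139^24 ≡ 14 (mod 143)
139^30 ≡ 1 (mod 143) ✓
The smallest such exponent is 30, so the order of 139 is 30.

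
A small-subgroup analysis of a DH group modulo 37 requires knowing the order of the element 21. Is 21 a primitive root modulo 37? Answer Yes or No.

φ(37) = 37 − 1 = 36 = 2^2 · 3^2.
An element g generates (Z/37Z)^× iff g^(36/q) ≢ 1 (mod 37) for each prime q ∈ {2, 3}.
21^18 ≡ 1 (mod 37)  [q = 2: ≡ 1 ✗]
21^12 ≡ 26 (mod 37)  [q = 3: ≢ 1 ✓]
21^18 ≡ 1 shows ord(21) | 18, strictly less than φ(37); not a primitive root.

No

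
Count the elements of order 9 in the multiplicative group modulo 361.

6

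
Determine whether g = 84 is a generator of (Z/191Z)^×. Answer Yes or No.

φ(191) = 191 − 1 = 190 = 2 · 5 · 19.
84 is a primitive root mod 191 iff 84^(φ(191)/q) ≢ 1 for every prime q | φ(191), i.e. q ∈ {2, 5, 19}.
84^95 ≡ 190 (mod 191)  [q = 2: ≢ 1 ✓]
84^38 ≡ 1 (mod 191)  [q = 5: ≡ 1 ✗]
84^10 ≡ 153 (mod 191)  [q = 19: ≢ 1 ✓]
84^38 ≡ 1 shows ord(84) | 38, strictly less than φ(191); not a primitive root.

No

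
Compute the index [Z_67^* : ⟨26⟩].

By Lagrange's theorem, ord_67(26) divides φ(67) = 67 − 1 = 66 = 2 · 3 · 11.
Divisors of 66: 1, 2, 3, 6, 11, 22, 33, 66.
Compute 26^d (mod 67) for the divisors d until we hit 1:
26^1 ≡ 26
26^2 ≡ 6
26^3 ≡ 22
26^6 ≡ 15
26^11 ≡ 37
26^22 ≡ 29
26^33 ≡ 1
So ord_67(26) = 33, hence |⟨26⟩| = 33.
Index = |(Z/67Z)^×| / |⟨26⟩| = 66 / 33 = 2.

2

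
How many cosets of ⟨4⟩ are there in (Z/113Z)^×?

8

ord(4) | φ(113) = 113 − 1 = 112 = 2^4 · 7.
Divisors of 112: 1, 2, 4, 7, 8, 14, 16, 28, 56, 112.
Evaluate successive powers at the divisors of 112:
4^1 ≡ 4 (mod 113)
4^2 ≡ 16 (mod 113)
4^4 ≡ 30 (mod 113)
4^7 ≡ 112 (mod 113)
4^8 ≡ 109 (mod 113)
4^14 ≡ 1 (mod 113) ✓
So ord_113(4) = 14, hence |⟨4⟩| = 14.
[(Z/113Z)^× : ⟨4⟩] = 112/14 = 8.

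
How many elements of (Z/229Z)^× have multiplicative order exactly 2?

1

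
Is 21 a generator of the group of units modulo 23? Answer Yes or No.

φ(23) = 23 − 1 = 22 = 2 · 11.
An element g generates (Z/23Z)^× iff g^(22/q) ≢ 1 (mod 23) for each prime q ∈ {2, 11}.
21^11 ≡ 22 (mod 23)  [q = 2: ≢ 1 ✓]
21^2 ≡ 4 (mod 23)  [q = 11: ≢ 1 ✓]
None equal 1, so ord_23(21) = 22: 21 is a primitive root.

Yes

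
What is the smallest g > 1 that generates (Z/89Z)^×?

φ(89) = 89 − 1 = 88 = 2^3 · 11.
Test candidates g = 2, 3, … against the prime factors q ∈ {2, 11} of φ(89): g is a generator iff g^(88/q) ≢ 1 for every such q.
g = 2: 2^44 ≡ 1 — hits 1, so not a primitive root.
g = 3: 3^44 ≡ 88; 3^8 ≡ 64 — none is 1, so 3 is a primitive root.
So 3 is the smallest generator of (Z/89Z)^×.

3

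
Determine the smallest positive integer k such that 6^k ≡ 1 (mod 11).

Since 6 ∈ (Z/11Z)^×, its order divides φ(11) = 11 − 1 = 10 = 2 · 5.
Divisors of 10: 1, 2, 5, 10.
Test each divisor d:
6^1 ≡ 6 (mod 11)
6^2 ≡ 3 (mod 11)
6^5 ≡ 10 (mod 11)
6^10 ≡ 1 (mod 11) ✓
Hence ord(6) = 10.

10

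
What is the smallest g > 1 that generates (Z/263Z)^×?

5

φ(263) = 263 − 1 = 262 = 2 · 131.
g is a primitive root iff g^(262/q) ≢ 1 (mod 263) for each prime q ∈ {2, 131}.
g = 2: 2^131 ≡ 1 — hits 1, so not a primitive root.
g = 3: 3^131 ≡ 1 — hits 1, so not a primitive root.
g = 4: 4^131 ≡ 1 — hits 1, so not a primitive root.
g = 5: 5^131 ≡ 262; 5^2 ≡ 25 — none is 1, so 5 is a primitive root.
The smallest primitive root modulo 263 is 5.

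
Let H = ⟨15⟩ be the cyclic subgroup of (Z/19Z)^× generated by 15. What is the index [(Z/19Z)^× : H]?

1

By Lagrange's theorem, ord_19(15) divides φ(19) = 19 − 1 = 18 = 2 · 3^2.
Divisors of 18: 1, 2, 3, 6, 9, 18.
Check 15^d mod 19 for each divisor in increasing order:
15^1 ≡ 15 (mod 19)
15^2 ≡ 16 (mod 19)
15^3 ≡ 12 (mod 19)
15^6 ≡ 11 (mod 19)
15^9 ≡ 18 (mod 19)
15^18 ≡ 1 (mod 19) ✓
So ord_19(15) = 18, hence |⟨15⟩| = 18.
Index = |(Z/19Z)^×| / |⟨15⟩| = 18 / 18 = 1.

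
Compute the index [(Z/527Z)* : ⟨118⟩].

80

Since 118 ∈ (Z/527Z)^×, its order divides φ(527) = φ(17·31) = (17−1)·(31−1) = 16·30 = 480 = 2^5 · 3 · 5.
Divisors of 480: 1, 2, 3, 4, 5, 6, 8, 10, 12, 15, 16, 20, 24, 30, 32, 40, 48, 60, 80, 96, 120, 160, 240, 480.
Evaluate successive powers at the divisors of 480:
118^1 ≡ 118
118^2 ≡ 222
118^3 ≡ 373
118^4 ≡ 273
118^5 ≡ 67
118^6 ≡ 1
So ord_527(118) = 6, hence |⟨118⟩| = 6.
Index = |(Z/527Z)^×| / |⟨118⟩| = 480 / 6 = 80.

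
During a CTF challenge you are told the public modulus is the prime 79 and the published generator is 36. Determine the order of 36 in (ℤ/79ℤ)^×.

39

ord(36) | φ(79) = 79 − 1 = 78 = 2 · 3 · 13.
Divisors of 78: 1, 2, 3, 6, 13, 26, 39, 78.
Evaluate successive powers at the divisors of 78:
36^1 ≡ 36 (mod 79)
36^2 ≡ 32 (mod 79)
36^3 ≡ 46 (mod 79)
36^6 ≡ 62 (mod 79)
36^13 ≡ 55 (mod 79)
36^26 ≡ 23 (mod 79)
36^39 ≡ 1 (mod 79) ✓
The smallest such exponent is 39, so the order of 36 is 39.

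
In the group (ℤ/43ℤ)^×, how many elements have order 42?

φ(43) = 43 − 1 = 42 = 2 · 3 · 7.
Since (Z/43Z)^× is cyclic of order 42, the number of elements of order d is φ(d) when d | 42 and 0 otherwise.
42 = 2 · 3 · 7 divides 42, and φ(42) = 12.

12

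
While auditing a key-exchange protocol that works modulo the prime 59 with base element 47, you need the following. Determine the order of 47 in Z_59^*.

Since 47 ∈ (Z/59Z)^×, its order divides φ(59) = 59 − 1 = 58 = 2 · 29.
Divisors of 58: 1, 2, 29, 58.
Test each divisor d:
47^1 ≡ 47 (mod 59)
47^2 ≡ 26 (mod 59)
47^29 ≡ 58 (mod 59)
47^58 ≡ 1 (mod 59) ✓
The smallest such exponent is 58, so the order of 47 is 58.

58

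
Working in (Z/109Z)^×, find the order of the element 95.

Since 95 ∈ (Z/109Z)^×, its order divides φ(109) = 109 − 1 = 108 = 2^2 · 3^3.
Divisors of 108: 1, 2, 3, 4, 6, 9, 12, 18, 27, 36, 54, 108.
Evaluate successive powers at the divisors of 108:
95^1 ≡ 95 (mod 109)
95^2 ≡ 87 (mod 109)
95^3 ≡ 90 (mod 109)
95^4 ≡ 48 (mod 109)
95^6 ≡ 34 (mod 109)
95^9 ≡ 8 (mod 109)
95^12 ≡ 66 (mod 109)
95^18 ≡ 64 (mod 109)
95^27 ≡ 76 (mod 109)
95^36 ≡ 63 (mod 109)
95^54 ≡ 108 (mod 109)
95^108 ≡ 1 (mod 109) ✓
So ord_109(95) = 108.

108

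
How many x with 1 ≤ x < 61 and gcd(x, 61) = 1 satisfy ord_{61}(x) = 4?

φ(61) = 61 − 1 = 60 = 2^2 · 3 · 5.
In a cyclic group of order 60, there are φ(d) elements of order d for each divisor d of 60, and zero for non-divisors.
4 = 2^2 divides 60, and φ(4) = 2.

2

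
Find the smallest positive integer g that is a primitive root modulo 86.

φ(86) = φ(2)·φ(43) = 1·42 = 42 = 2 · 3 · 7.
g is a primitive root iff g^(42/q) ≢ 1 (mod 86) for each prime q ∈ {2, 3, 7}.
g = 2: gcd(2, 86) = 2 > 1, not a unit — skip.
g = 3: 3^21 ≡ 85; 3^14 ≡ 79; 3^6 ≡ 41 — none is 1, so 3 is a primitive root.
So 3 is the smallest generator of (Z/86Z)^×.

3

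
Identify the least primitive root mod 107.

2

φ(107) = 107 − 1 = 106 = 2 · 53.
Test candidates g = 2, 3, … against the prime factors q ∈ {2, 53} of φ(107): g is a generator iff g^(106/q) ≢ 1 for every such q.
g = 2: 2^53 ≡ 106; 2^2 ≡ 4 — none is 1, so 2 is a primitive root.
The smallest primitive root modulo 107 is 2.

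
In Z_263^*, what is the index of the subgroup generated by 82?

1

Since 82 ∈ (Z/263Z)^×, its order divides φ(263) = 263 − 1 = 262 = 2 · 131.
Divisors of 262: 1, 2, 131, 262.
Compute 82^d (mod 263) for the divisors d until we hit 1:
82^1 ≡ 82 (mod 263)
82^2 ≡ 149 (mod 263)
82^131 ≡ 262 (mod 263)
82^262 ≡ 1 (mod 263) ✓
Thus |⟨82⟩| = ord(82) = 262.
Index = |(Z/263Z)^×| / |⟨82⟩| = 262 / 262 = 1.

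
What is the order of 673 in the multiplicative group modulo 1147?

90

ord(673) | φ(1147) = φ(31·37) = (31−1)·(37−1) = 30·36 = 1080 = 2^3 · 3^3 · 5.
Divisors of 1080: 1, 2, 3, 4, 5, 6, 8, 9, 10, 12, 15, 18, 20, 24, 27, 30, 36, 40, 45, 54, 60, 72, 90, 108, 120, 135, 180, 216, 270, 360, 540, 1080.
Compute 673^d (mod 1147) for the divisors d until we hit 1:
673^1 ≡ 673 (mod 1147)
673^2 ≡ 1011 (mod 1147)
673^3 ≡ 232 (mod 1147)
673^4 ≡ 144 (mod 1147)
673^5 ≡ 564 (mod 1147)
673^6 ≡ 1062 (mod 1147)
673^8 ≡ 90 (mod 1147)
673^9 ≡ 926 (mod 1147)
673^10 ≡ 377 (mod 1147)
673^12 ≡ 343 (mod 1147)
673^15 ≡ 433 (mod 1147)
673^18 ≡ 667 (mod 1147)
673^20 ≡ 1048 (mod 1147)
673^24 ≡ 655 (mod 1147)
673^27 ≡ 556 (mod 1147)
673^30 ≡ 528 (mod 1147)
673^36 ≡ 1000 (mod 1147)
673^40 ≡ 625 (mod 1147)
673^45 ≡ 371 (mod 1147)
673^54 ≡ 593 (mod 1147)
673^60 ≡ 63 (mod 1147)
673^72 ≡ 963 (mod 1147)
673^90 ≡ 1 (mod 1147) ✓
The smallest such exponent is 90, so the order of 673 is 90.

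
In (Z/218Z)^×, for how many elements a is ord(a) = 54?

18

φ(218) = φ(2)·φ(109) = 1·108 = 108 = 2^2 · 3^3.
Since (Z/218Z)^× is cyclic of order 108, the number of elements of order d is φ(d) when d | 108 and 0 otherwise.
54 = 2 · 3^3 divides 108, and φ(54) = 18.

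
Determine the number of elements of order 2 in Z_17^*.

φ(17) = 17 − 1 = 16 = 2^4.
Since (Z/17Z)^× is cyclic of order 16, the number of elements of order d is φ(d) when d | 16 and 0 otherwise.
2 | 16, and φ(2) = 2 − 1 = 1.

1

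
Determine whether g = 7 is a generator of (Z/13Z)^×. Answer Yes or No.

Yes

φ(13) = 13 − 1 = 12 = 2^2 · 3.
7 is a primitive root mod 13 iff 7^(φ(13)/q) ≢ 1 for every prime q | φ(13), i.e. q ∈ {2, 3}.
7^6 ≡ 12 (mod 13)  [q = 2: ≢ 1 ✓]
7^4 ≡ 9 (mod 13)  [q = 3: ≢ 1 ✓]
None equal 1, so ord_13(7) = 12: 7 is a primitive root.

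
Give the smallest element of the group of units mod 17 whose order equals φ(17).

3

φ(17) = 17 − 1 = 16 = 2^4.
Test candidates g = 2, 3, … against the prime factors q ∈ {2} of φ(17): g is a generator iff g^(16/q) ≢ 1 for every such q.
g = 2: 2^8 ≡ 1 — hits 1, so not a primitive root.
g = 3: 3^8 ≡ 16 — none is 1, so 3 is a primitive root.
The smallest primitive root modulo 17 is 3.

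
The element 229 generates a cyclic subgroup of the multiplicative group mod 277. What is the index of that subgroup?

Since 229 ∈ (Z/277Z)^×, its order divides φ(277) = 277 − 1 = 276 = 2^2 · 3 · 23.
Divisors of 276: 1, 2, 3, 4, 6, 12, 23, 46, 69, 92, 138, 276.
Check 229^d mod 277 for each divisor in increasing order:
229^1 ≡ 229 (mod 277)
229^2 ≡ 88 (mod 277)
229^3 ≡ 208 (mod 277)
229^4 ≡ 265 (mod 277)
229^6 ≡ 52 (mod 277)
229^12 ≡ 211 (mod 277)
229^23 ≡ 117 (mod 277)
229^46 ≡ 116 (mod 277)
229^69 ≡ 276 (mod 277)
229^92 ≡ 160 (mod 277)
229^138 ≡ 1 (mod 277) ✓
Thus |⟨229⟩| = ord(229) = 138.
The index is φ(277) / ord(229) = 276 / 138 = 2.

2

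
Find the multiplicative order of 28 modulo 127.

18

By Lagrange's theorem, ord_127(28) divides φ(127) = 127 − 1 = 126 = 2 · 3^2 · 7.
Divisors of 126: 1, 2, 3, 6, 7, 9, 14, 18, 21, 42, 63, 126.
Evaluate successive powers at the divisors of 126:
28^1 ≡ 28 (mod 127)
28^2 ≡ 22 (mod 127)
28^3 ≡ 108 (mod 127)
28^6 ≡ 107 (mod 127)
28^7 ≡ 75 (mod 127)
28^9 ≡ 126 (mod 127)
28^14 ≡ 37 (mod 127)
28^18 ≡ 1 (mod 127) ✓
Therefore the multiplicative order of 28 modulo 127 is 18.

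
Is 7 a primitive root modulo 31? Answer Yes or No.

φ(31) = 31 − 1 = 30 = 2 · 3 · 5.
Test 7^(30/q) mod 31 for each prime factor q of 30:
7^15 ≡ 1 (mod 31)  [q = 2: ≡ 1 ✗]
7^10 ≡ 25 (mod 31)  [q = 3: ≢ 1 ✓]
7^6 ≡ 4 (mod 31)  [q = 5: ≢ 1 ✓]
Since 7^15 ≡ 1, the order of 7 divides 15 < 30, so 7 is not a primitive root.

No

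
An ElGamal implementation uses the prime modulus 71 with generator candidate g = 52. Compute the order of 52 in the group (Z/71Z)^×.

ord(52) | φ(71) = 71 − 1 = 70 = 2 · 5 · 7.
Divisors of 70: 1, 2, 5, 7, 10, 14, 35, 70.
Evaluate successive powers at the divisors of 70:
52^1 ≡ 52 (mod 71)
52^2 ≡ 6 (mod 71)
52^5 ≡ 26 (mod 71)
52^7 ≡ 14 (mod 71)
52^10 ≡ 37 (mod 71)
52^14 ≡ 54 (mod 71)
52^35 ≡ 70 (mod 71)
52^70 ≡ 1 (mod 71) ✓
So ord_71(52) = 70.

70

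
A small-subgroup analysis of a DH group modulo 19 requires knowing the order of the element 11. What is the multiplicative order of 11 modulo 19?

ord(11) | φ(19) = 19 − 1 = 18 = 2 · 3^2.
Divisors of 18: 1, 2, 3, 6, 9, 18.
Evaluate successive powers at the divisors of 18:
11^1 ≡ 11
11^2 ≡ 7
11^3 ≡ 1
Hence ord(11) = 3.

3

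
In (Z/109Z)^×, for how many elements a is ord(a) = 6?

2

φ(109) = 109 − 1 = 108 = 2^2 · 3^3.
(Z/109Z)^× is cyclic (|G| = 108); a cyclic group of order m has exactly φ(d) elements of each order d | m, and none otherwise.
6 = 2 · 3 divides 108, and φ(6) = 2.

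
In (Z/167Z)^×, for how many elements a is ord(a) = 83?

φ(167) = 167 − 1 = 166 = 2 · 83.
In a cyclic group of order 166, there are φ(d) elements of order d for each divisor d of 166, and zero for non-divisors.
83 | 166, and φ(83) = 83 − 1 = 82.

82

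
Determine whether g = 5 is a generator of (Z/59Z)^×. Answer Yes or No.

φ(59) = 59 − 1 = 58 = 2 · 29.
5 is a primitive root mod 59 iff 5^(φ(59)/q) ≢ 1 for every prime q | φ(59), i.e. q ∈ {2, 29}.
5^29 ≡ 1 (mod 59)  [q = 2: ≡ 1 ✗]
5^2 ≡ 25 (mod 59)  [q = 29: ≢ 1 ✓]
5^29 ≡ 1 shows ord(5) | 29, strictly less than φ(59); not a primitive root.

No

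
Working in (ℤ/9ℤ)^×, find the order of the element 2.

6

Since 2 ∈ (Z/9Z)^×, its order divides φ(9) = φ(3^2) = 3·(3−1) = 6 = 2 · 3.
Divisors of 6: 1, 2, 3, 6.
Check 2^d mod 9 for each divisor in increasing order:
2^1 ≡ 2 (mod 9)
2^2 ≡ 4 (mod 9)
2^3 ≡ 8 (mod 9)
2^6 ≡ 1 (mod 9) ✓
Therefore the multiplicative order of 2 modulo 9 is 6.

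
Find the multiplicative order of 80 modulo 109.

By Lagrange's theorem, ord_109(80) divides φ(109) = 109 − 1 = 108 = 2^2 · 3^3.
Divisors of 108: 1, 2, 3, 4, 6, 9, 12, 18, 27, 36, 54, 108.
Check 80^d mod 109 for each divisor in increasing order:
80^1 ≡ 80
80^2 ≡ 78
80^3 ≡ 27
80^4 ≡ 89
80^6 ≡ 75
80^9 ≡ 63
80^12 ≡ 66
80^18 ≡ 45
80^27 ≡ 1
Hence ord(80) = 27.

27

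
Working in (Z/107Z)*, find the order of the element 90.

ord(90) | φ(107) = 107 − 1 = 106 = 2 · 53.
Divisors of 106: 1, 2, 53, 106.
Compute 90^d (mod 107) for the divisors d until we hit 1:
90^1 ≡ 90
90^2 ≡ 75
90^53 ≡ 1
Therefore the multiplicative order of 90 modulo 107 is 53.

53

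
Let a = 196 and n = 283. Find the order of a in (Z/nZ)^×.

Since 196 ∈ (Z/283Z)^×, its order divides φ(283) = 283 − 1 = 282 = 2 · 3 · 47.
Divisors of 282: 1, 2, 3, 6, 47, 94, 141, 282.
Evaluate successive powers at the divisors of 282:
196^1 ≡ 196 (mod 283)
196^2 ≡ 211 (mod 283)
196^3 ≡ 38 (mod 283)
196^6 ≡ 29 (mod 283)
196^47 ≡ 44 (mod 283)
196^94 ≡ 238 (mod 283)
196^141 ≡ 1 (mod 283) ✓
Hence ord(196) = 141.

141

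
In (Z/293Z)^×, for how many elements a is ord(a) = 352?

φ(293) = 293 − 1 = 292 = 2^2 · 73.
Since (Z/293Z)^× is cyclic of order 292, the number of elements of order d is φ(d) when d | 292 and 0 otherwise.
Here 292 is not a multiple of 352, so there are no elements of order 352.

0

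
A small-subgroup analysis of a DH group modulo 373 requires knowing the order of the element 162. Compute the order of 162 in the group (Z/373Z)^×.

372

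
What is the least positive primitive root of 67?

φ(67) = 67 − 1 = 66 = 2 · 3 · 11.
g is a primitive root iff g^(66/q) ≢ 1 (mod 67) for each prime q ∈ {2, 3, 11}.
g = 2: 2^33 ≡ 66; 2^22 ≡ 37; 2^6 ≡ 64 — none is 1, so 2 is a primitive root.
So 2 is the smallest generator of (Z/67Z)^×.

2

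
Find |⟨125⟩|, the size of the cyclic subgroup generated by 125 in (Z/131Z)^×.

65

Since 125 ∈ (Z/131Z)^×, its order divides φ(131) = 131 − 1 = 130 = 2 · 5 · 13.
Divisors of 130: 1, 2, 5, 10, 13, 26, 65, 130.
Test each divisor d:
125^1 ≡ 125 (mod 131)
125^2 ≡ 36 (mod 131)
125^5 ≡ 84 (mod 131)
125^10 ≡ 113 (mod 131)
125^13 ≡ 89 (mod 131)
125^26 ≡ 61 (mod 131)
125^65 ≡ 1 (mod 131) ✓
Hence ord(125) = 65.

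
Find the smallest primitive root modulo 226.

φ(226) = φ(2)·φ(113) = 1·112 = 112 = 2^4 · 7.
g is a primitive root iff g^(112/q) ≢ 1 (mod 226) for each prime q ∈ {2, 7}.
g = 2: gcd(2, 226) = 2 > 1, not a unit — skip.
g = 3: 3^56 ≡ 225; 3^16 ≡ 49 — none is 1, so 3 is a primitive root.
The smallest primitive root modulo 226 is 3.

3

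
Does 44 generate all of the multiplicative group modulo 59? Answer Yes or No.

Yes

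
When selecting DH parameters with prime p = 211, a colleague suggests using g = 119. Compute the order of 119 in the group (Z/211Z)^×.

ord(119) | φ(211) = 211 − 1 = 210 = 2 · 3 · 5 · 7.
Divisors of 210: 1, 2, 3, 5, 6, 7, 10, 14, 15, 21, 30, 35, 42, 70, 105, 210.
Check 119^d mod 211 for each divisor in increasing order:
119^1 ≡ 119 (mod 211)
119^2 ≡ 24 (mod 211)
119^3 ≡ 113 (mod 211)
119^5 ≡ 180 (mod 211)
119^6 ≡ 109 (mod 211)
119^7 ≡ 100 (mod 211)
119^10 ≡ 117 (mod 211)
119^14 ≡ 83 (mod 211)
119^15 ≡ 171 (mod 211)
119^21 ≡ 71 (mod 211)
119^30 ≡ 123 (mod 211)
119^35 ≡ 196 (mod 211)
119^42 ≡ 188 (mod 211)
119^70 ≡ 14 (mod 211)
119^105 ≡ 1 (mod 211) ✓
So ord_211(119) = 105.

105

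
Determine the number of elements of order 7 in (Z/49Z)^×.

6

φ(49) = φ(7^2) = 7·(7−1) = 42 = 2 · 3 · 7.
In a cyclic group of order 42, there are φ(d) elements of order d for each divisor d of 42, and zero for non-divisors.
7 | 42, and φ(7) = 7 − 1 = 6.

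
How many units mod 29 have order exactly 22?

φ(29) = 29 − 1 = 28 = 2^2 · 7.
(Z/29Z)^× is cyclic (|G| = 28); a cyclic group of order m has exactly φ(d) elements of each order d | m, and none otherwise.
22 does not divide 28, so no element of (Z/29Z)^× has order 22.

0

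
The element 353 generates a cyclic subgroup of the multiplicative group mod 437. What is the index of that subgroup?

12

The order of 353 must divide φ(437) = φ(19·23) = (19−1)·(23−1) = 18·22 = 396 = 2^2 · 3^2 · 11.
Divisors of 396: 1, 2, 3, 4, 6, 9, 11, 12, 18, 22, 33, 36, 44, 66, 99, 132, 198, 396.
Test each divisor d:
353^1 ≡ 353 (mod 437)
353^2 ≡ 64 (mod 437)
353^3 ≡ 305 (mod 437)
353^4 ≡ 163 (mod 437)
353^6 ≡ 381 (mod 437)
353^9 ≡ 400 (mod 437)
353^11 ≡ 254 (mod 437)
353^12 ≡ 77 (mod 437)
353^18 ≡ 58 (mod 437)
353^22 ≡ 277 (mod 437)
353^33 ≡ 1 (mod 437) ✓
The order of 353 is 33, so the subgroup it generates has 33 elements.
The index is φ(437) / ord(353) = 396 / 33 = 12.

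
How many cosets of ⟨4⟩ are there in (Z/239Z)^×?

2

By Lagrange's theorem, ord_239(4) divides φ(239) = 239 − 1 = 238 = 2 · 7 · 17.
Divisors of 238: 1, 2, 7, 14, 17, 34, 119, 238.
Test each divisor d:
4^1 ≡ 4 (mod 239)
4^2 ≡ 16 (mod 239)
4^7 ≡ 132 (mod 239)
4^14 ≡ 216 (mod 239)
4^17 ≡ 201 (mod 239)
4^34 ≡ 10 (mod 239)
4^119 ≡ 1 (mod 239) ✓
Thus |⟨4⟩| = ord(4) = 119.
[(Z/239Z)^× : ⟨4⟩] = 238/119 = 2.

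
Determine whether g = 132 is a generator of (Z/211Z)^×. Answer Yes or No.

φ(211) = 211 − 1 = 210 = 2 · 3 · 5 · 7.
Test 132^(210/q) mod 211 for each prime factor q of 210:
132^105 ≡ 210 (mod 211)  [q = 2: ≢ 1 ✓]
132^70 ≡ 1 (mod 211)  [q = 3: ≡ 1 ✗]
132^42 ≡ 55 (mod 211)  [q = 5: ≢ 1 ✓]
132^30 ≡ 148 (mod 211)  [q = 7: ≢ 1 ✓]
The check at q = 3 fails, so 132 generates a proper subgroup.

No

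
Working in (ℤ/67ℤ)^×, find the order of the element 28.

ord(28) | φ(67) = 67 − 1 = 66 = 2 · 3 · 11.
Divisors of 66: 1, 2, 3, 6, 11, 22, 33, 66.
Test each divisor d:
28^1 ≡ 28 (mod 67)
28^2 ≡ 47 (mod 67)
28^3 ≡ 43 (mod 67)
28^6 ≡ 40 (mod 67)
28^11 ≡ 38 (mod 67)
28^22 ≡ 37 (mod 67)
28^33 ≡ 66 (mod 67)
28^66 ≡ 1 (mod 67) ✓
So ord_67(28) = 66.

66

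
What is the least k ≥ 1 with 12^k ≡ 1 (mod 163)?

By Lagrange's theorem, ord_163(12) divides φ(163) = 163 − 1 = 162 = 2 · 3^4.
Divisors of 162: 1, 2, 3, 6, 9, 18, 27, 54, 81, 162.
Test each divisor d:
12^1 ≡ 12 (mod 163)
12^2 ≡ 144 (mod 163)
12^3 ≡ 98 (mod 163)
12^6 ≡ 150 (mod 163)
12^9 ≡ 30 (mod 163)
12^18 ≡ 85 (mod 163)
12^27 ≡ 105 (mod 163)
12^54 ≡ 104 (mod 163)
12^81 ≡ 162 (mod 163)
12^162 ≡ 1 (mod 163) ✓
Hence ord(12) = 162.

162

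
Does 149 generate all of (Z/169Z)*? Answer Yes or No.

Yes

φ(169) = φ(13^2) = 13·(13−1) = 156 = 2^2 · 3 · 13.
149 is a primitive root mod 169 iff 149^(φ(169)/q) ≢ 1 for every prime q | φ(169), i.e. q ∈ {2, 3, 13}.
149^78 ≡ 168 (mod 169)  [q = 2: ≢ 1 ✓]
149^52 ≡ 22 (mod 169)  [q = 3: ≢ 1 ✓]
149^12 ≡ 92 (mod 169)  [q = 13: ≢ 1 ✓]
All checks pass, so 149 has order 156 and is a primitive root modulo 169.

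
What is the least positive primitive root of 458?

φ(458) = φ(2)·φ(229) = 1·228 = 228 = 2^2 · 3 · 19.
Test candidates g = 2, 3, … against the prime factors q ∈ {2, 3, 19} of φ(458): g is a generator iff g^(228/q) ≢ 1 for every such q.
g = 2: gcd(2, 458) = 2 > 1, not a unit — skip.
g = 3: 3^114 ≡ 1 — hits 1, so not a primitive root.
g = 4: gcd(4, 458) = 2 > 1, not a unit — skip.
g = 5: 5^114 ≡ 1 — hits 1, so not a primitive root.
g = 6: gcd(6, 458) = 2 > 1, not a unit — skip.
g = 7: 7^114 ≡ 457; 7^76 ≡ 323; 7^12 ≡ 43 — none is 1, so 7 is a primitive root.
The smallest primitive root modulo 458 is 7.

7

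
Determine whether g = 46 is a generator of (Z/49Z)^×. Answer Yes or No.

φ(49) = φ(7^2) = 7·(7−1) = 42 = 2 · 3 · 7.
46 is a primitive root mod 49 iff 46^(φ(49)/q) ≢ 1 for every prime q | φ(49), i.e. q ∈ {2, 3, 7}.
46^21 ≡ 1 (mod 49)  [q = 2: ≡ 1 ✗]
46^14 ≡ 30 (mod 49)  [q = 3: ≢ 1 ✓]
46^6 ≡ 43 (mod 49)  [q = 7: ≢ 1 ✓]
Since 46^21 ≡ 1, the order of 46 divides 21 < 42, so 46 is not a primitive root.

No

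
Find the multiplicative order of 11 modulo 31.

30

Since 11 ∈ (Z/31Z)^×, its order divides φ(31) = 31 − 1 = 30 = 2 · 3 · 5.
Divisors of 30: 1, 2, 3, 5, 6, 10, 15, 30.
Test each divisor d:
11^1 ≡ 11 (mod 31)
11^2 ≡ 28 (mod 31)
11^3 ≡ 29 (mod 31)
11^5 ≡ 6 (mod 31)
11^6 ≡ 4 (mod 31)
11^10 ≡ 5 (mod 31)
11^15 ≡ 30 (mod 31)
11^30 ≡ 1 (mod 31) ✓
The smallest such exponent is 30, so the order of 11 is 30.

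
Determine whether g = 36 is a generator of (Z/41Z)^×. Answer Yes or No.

φ(41) = 41 − 1 = 40 = 2^3 · 5.
An element g generates (Z/41Z)^× iff g^(40/q) ≢ 1 (mod 41) for each prime q ∈ {2, 5}.
36^20 ≡ 1 (mod 41)  [q = 2: ≡ 1 ✗]
36^8 ≡ 18 (mod 41)  [q = 5: ≢ 1 ✓]
The check at q = 2 fails, so 36 generates a proper subgroup.

No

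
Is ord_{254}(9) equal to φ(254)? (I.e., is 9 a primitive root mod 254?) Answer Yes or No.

φ(254) = φ(2)·φ(127) = 1·126 = 126 = 2 · 3^2 · 7.
An element g generates (Z/254Z)^× iff g^(126/q) ≢ 1 (mod 254) for each prime q ∈ {2, 3, 7}.
9^63 ≡ 1 (mod 254)  [q = 2: ≡ 1 ✗]
9^42 ≡ 19 (mod 254)  [q = 3: ≢ 1 ✓]
9^18 ≡ 143 (mod 254)  [q = 7: ≢ 1 ✓]
9^63 ≡ 1 shows ord(9) | 63, strictly less than φ(254); not a primitive root.

No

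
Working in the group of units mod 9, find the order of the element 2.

By Lagrange's theorem, ord_9(2) divides φ(9) = φ(3^2) = 3·(3−1) = 6 = 2 · 3.
Divisors of 6: 1, 2, 3, 6.
Compute 2^d (mod 9) for the divisors d until we hit 1:
2^1 ≡ 2 (mod 9)
2^2 ≡ 4 (mod 9)
2^3 ≡ 8 (mod 9)
2^6 ≡ 1 (mod 9) ✓
Therefore the multiplicative order of 2 modulo 9 is 6.

6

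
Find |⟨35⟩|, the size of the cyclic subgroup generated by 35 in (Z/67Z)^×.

33

The order of 35 must divide φ(67) = 67 − 1 = 66 = 2 · 3 · 11.
Divisors of 66: 1, 2, 3, 6, 11, 22, 33, 66.
Check 35^d mod 67 for each divisor in increasing order:
35^1 ≡ 35 (mod 67)
35^2 ≡ 19 (mod 67)
35^3 ≡ 62 (mod 67)
35^6 ≡ 25 (mod 67)
35^11 ≡ 37 (mod 67)
35^22 ≡ 29 (mod 67)
35^33 ≡ 1 (mod 67) ✓
The smallest such exponent is 33, so the order of 35 is 33.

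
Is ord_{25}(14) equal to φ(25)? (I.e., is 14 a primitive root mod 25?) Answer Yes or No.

No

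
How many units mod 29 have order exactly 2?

φ(29) = 29 − 1 = 28 = 2^2 · 7.
In a cyclic group of order 28, there are φ(d) elements of order d for each divisor d of 28, and zero for non-divisors.
2 | 28, and φ(2) = 2 − 1 = 1.

1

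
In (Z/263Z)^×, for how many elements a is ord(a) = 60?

0

φ(263) = 263 − 1 = 262 = 2 · 131.
In a cyclic group of order 262, there are φ(d) elements of order d for each divisor d of 262, and zero for non-divisors.
60 does not divide 262, so no element of (Z/263Z)^× has order 60.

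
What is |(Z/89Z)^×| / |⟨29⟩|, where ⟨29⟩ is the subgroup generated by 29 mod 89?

1

Since 29 ∈ (Z/89Z)^×, its order divides φ(89) = 89 − 1 = 88 = 2^3 · 11.
Divisors of 88: 1, 2, 4, 8, 11, 22, 44, 88.
Test each divisor d:
29^1 ≡ 29 (mod 89)
29^2 ≡ 40 (mod 89)
29^4 ≡ 87 (mod 89)
29^8 ≡ 4 (mod 89)
29^11 ≡ 12 (mod 89)
29^22 ≡ 55 (mod 89)
29^44 ≡ 88 (mod 89)
29^88 ≡ 1 (mod 89) ✓
So ord_89(29) = 88, hence |⟨29⟩| = 88.
[(Z/89Z)^× : ⟨29⟩] = 88/88 = 1.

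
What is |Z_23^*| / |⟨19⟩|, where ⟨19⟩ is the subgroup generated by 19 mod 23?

ord(19) | φ(23) = 23 − 1 = 22 = 2 · 11.
Divisors of 22: 1, 2, 11, 22.
Evaluate successive powers at the divisors of 22:
19^1 ≡ 19 (mod 23)
19^2 ≡ 16 (mod 23)
19^11 ≡ 22 (mod 23)
19^22 ≡ 1 (mod 23) ✓
So ord_23(19) = 22, hence |⟨19⟩| = 22.
Index = |(Z/23Z)^×| / |⟨19⟩| = 22 / 22 = 1.

1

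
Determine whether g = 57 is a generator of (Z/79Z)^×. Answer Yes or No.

No

φ(79) = 79 − 1 = 78 = 2 · 3 · 13.
An element g generates (Z/79Z)^× iff g^(78/q) ≢ 1 (mod 79) for each prime q ∈ {2, 3, 13}.
57^39 ≡ 78 (mod 79)  [q = 2: ≢ 1 ✓]
57^26 ≡ 1 (mod 79)  [q = 3: ≡ 1 ✗]
57^6 ≡ 52 (mod 79)  [q = 13: ≢ 1 ✓]
Since 57^26 ≡ 1, the order of 57 divides 26 < 78, so 57 is not a primitive root.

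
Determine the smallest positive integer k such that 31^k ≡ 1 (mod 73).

Since 31 ∈ (Z/73Z)^×, its order divides φ(73) = 73 − 1 = 72 = 2^3 · 3^2.
Divisors of 72: 1, 2, 3, 4, 6, 8, 9, 12, 18, 24, 36, 72.
Test each divisor d:
31^1 ≡ 31 (mod 73)
31^2 ≡ 12 (mod 73)
31^3 ≡ 7 (mod 73)
31^4 ≡ 71 (mod 73)
31^6 ≡ 49 (mod 73)
31^8 ≡ 4 (mod 73)
31^9 ≡ 51 (mod 73)
31^12 ≡ 65 (mod 73)
31^18 ≡ 46 (mod 73)
31^24 ≡ 64 (mod 73)
31^36 ≡ 72 (mod 73)
31^72 ≡ 1 (mod 73) ✓
Therefore the multiplicative order of 31 modulo 73 is 72.

72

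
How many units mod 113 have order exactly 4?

φ(113) = 113 − 1 = 112 = 2^4 · 7.
(Z/113Z)^× is cyclic (|G| = 112); a cyclic group of order m has exactly φ(d) elements of each order d | m, and none otherwise.
4 = 2^2 divides 112, and φ(4) = 2.

2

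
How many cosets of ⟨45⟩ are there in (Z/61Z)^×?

2

The order of 45 must divide φ(61) = 61 − 1 = 60 = 2^2 · 3 · 5.
Divisors of 60: 1, 2, 3, 4, 5, 6, 10, 12, 15, 20, 30, 60.
Compute 45^d (mod 61) for the divisors d until we hit 1:
45^1 ≡ 45 (mod 61)
45^2 ≡ 12 (mod 61)
45^3 ≡ 52 (mod 61)
45^4 ≡ 22 (mod 61)
45^5 ≡ 14 (mod 61)
45^6 ≡ 20 (mod 61)
45^10 ≡ 13 (mod 61)
45^12 ≡ 34 (mod 61)
45^15 ≡ 60 (mod 61)
45^20 ≡ 47 (mod 61)
45^30 ≡ 1 (mod 61) ✓
Thus |⟨45⟩| = ord(45) = 30.
Index = |(Z/61Z)^×| / |⟨45⟩| = 60 / 30 = 2.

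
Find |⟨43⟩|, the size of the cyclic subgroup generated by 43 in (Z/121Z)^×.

22

Since 43 ∈ (Z/121Z)^×, its order divides φ(121) = φ(11^2) = 11·(11−1) = 110 = 2 · 5 · 11.
Divisors of 110: 1, 2, 5, 10, 11, 22, 55, 110.
Check 43^d mod 121 for each divisor in increasing order:
43^1 ≡ 43 (mod 121)
43^2 ≡ 34 (mod 121)
43^5 ≡ 98 (mod 121)
43^10 ≡ 45 (mod 121)
43^11 ≡ 120 (mod 121)
43^22 ≡ 1 (mod 121) ✓
The smallest such exponent is 22, so the order of 43 is 22.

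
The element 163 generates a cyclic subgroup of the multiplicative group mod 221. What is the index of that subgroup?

4

The order of 163 must divide φ(221) = φ(13·17) = (13−1)·(17−1) = 12·16 = 192 = 2^6 · 3.
Divisors of 192: 1, 2, 3, 4, 6, 8, 12, 16, 24, 32, 48, 64, 96, 192.
Evaluate successive powers at the divisors of 192:
163^1 ≡ 163 (mod 221)
163^2 ≡ 49 (mod 221)
163^3 ≡ 31 (mod 221)
163^4 ≡ 191 (mod 221)
163^6 ≡ 77 (mod 221)
163^8 ≡ 16 (mod 221)
163^12 ≡ 183 (mod 221)
163^16 ≡ 35 (mod 221)
163^24 ≡ 118 (mod 221)
163^32 ≡ 120 (mod 221)
163^48 ≡ 1 (mod 221) ✓
So ord_221(163) = 48, hence |⟨163⟩| = 48.
[(Z/221Z)^× : ⟨163⟩] = 192/48 = 4.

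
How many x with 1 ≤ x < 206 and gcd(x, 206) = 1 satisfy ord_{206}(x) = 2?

φ(206) = φ(2)·φ(103) = 1·102 = 102 = 2 · 3 · 17.
In a cyclic group of order 102, there are φ(d) elements of order d for each divisor d of 102, and zero for non-divisors.
2 | 102, and φ(2) = 2 − 1 = 1.

1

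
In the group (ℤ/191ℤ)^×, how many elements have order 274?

φ(191) = 191 − 1 = 190 = 2 · 5 · 19.
(Z/191Z)^× is cyclic (|G| = 190); a cyclic group of order m has exactly φ(d) elements of each order d | m, and none otherwise.
274 does not divide 190, so no element of (Z/191Z)^× has order 274.

0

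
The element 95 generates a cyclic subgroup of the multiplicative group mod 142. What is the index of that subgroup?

2

The order of 95 must divide φ(142) = φ(2)·φ(71) = 1·70 = 70 = 2 · 5 · 7.
Divisors of 70: 1, 2, 5, 7, 10, 14, 35, 70.
Check 95^d mod 142 for each divisor in increasing order:
95^1 ≡ 95 (mod 142)
95^2 ≡ 79 (mod 142)
95^5 ≡ 45 (mod 142)
95^7 ≡ 5 (mod 142)
95^10 ≡ 37 (mod 142)
95^14 ≡ 25 (mod 142)
95^35 ≡ 1 (mod 142) ✓
The order of 95 is 35, so the subgroup it generates has 35 elements.
[(Z/142Z)^× : ⟨95⟩] = 70/35 = 2.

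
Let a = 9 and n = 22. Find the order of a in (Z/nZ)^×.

5

Since 9 ∈ (Z/22Z)^×, its order divides φ(22) = φ(2)·φ(11) = 1·10 = 10 = 2 · 5.
Divisors of 10: 1, 2, 5, 10.
Test each divisor d:
9^1 ≡ 9 (mod 22)
9^2 ≡ 15 (mod 22)
9^5 ≡ 1 (mod 22) ✓
Therefore the multiplicative order of 9 modulo 22 is 5.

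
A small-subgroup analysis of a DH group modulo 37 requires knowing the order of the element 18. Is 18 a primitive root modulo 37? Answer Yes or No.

Yes

φ(37) = 37 − 1 = 36 = 2^2 · 3^2.
18 is a primitive root mod 37 iff 18^(φ(37)/q) ≢ 1 for every prime q | φ(37), i.e. q ∈ {2, 3}.
18^18 ≡ 36 (mod 37)  [q = 2: ≢ 1 ✓]
18^12 ≡ 10 (mod 37)  [q = 3: ≢ 1 ✓]
All checks pass, so 18 has order 36 and is a primitive root modulo 37.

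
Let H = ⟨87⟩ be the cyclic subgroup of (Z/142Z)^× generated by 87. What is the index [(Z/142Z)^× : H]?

The order of 87 must divide φ(142) = φ(2)·φ(71) = 1·70 = 70 = 2 · 5 · 7.
Divisors of 70: 1, 2, 5, 7, 10, 14, 35, 70.
Check 87^d mod 142 for each divisor in increasing order:
87^1 ≡ 87
87^2 ≡ 43
87^5 ≡ 119
87^7 ≡ 5
87^10 ≡ 103
87^14 ≡ 25
87^35 ≡ 1
So ord_142(87) = 35, hence |⟨87⟩| = 35.
[(Z/142Z)^× : ⟨87⟩] = 70/35 = 2.

2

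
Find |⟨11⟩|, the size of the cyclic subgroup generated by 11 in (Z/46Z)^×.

22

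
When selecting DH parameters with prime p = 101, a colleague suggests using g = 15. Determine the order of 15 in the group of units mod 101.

100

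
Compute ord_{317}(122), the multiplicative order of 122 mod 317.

316

Since 122 ∈ (Z/317Z)^×, its order divides φ(317) = 317 − 1 = 316 = 2^2 · 79.
Divisors of 316: 1, 2, 4, 79, 158, 316.
Test each divisor d:
122^1 ≡ 122 (mod 317)
122^2 ≡ 302 (mod 317)
122^4 ≡ 225 (mod 317)
122^79 ≡ 114 (mod 317)
122^158 ≡ 316 (mod 317)
122^316 ≡ 1 (mod 317) ✓
Therefore the multiplicative order of 122 modulo 317 is 316.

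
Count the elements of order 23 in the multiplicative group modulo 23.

0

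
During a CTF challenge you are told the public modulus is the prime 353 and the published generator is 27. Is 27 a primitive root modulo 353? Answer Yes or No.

Yes

φ(353) = 353 − 1 = 352 = 2^5 · 11.
An element g generates (Z/353Z)^× iff g^(352/q) ≢ 1 (mod 353) for each prime q ∈ {2, 11}.
27^176 ≡ 352 (mod 353)  [q = 2: ≢ 1 ✓]
27^32 ≡ 131 (mod 353)  [q = 11: ≢ 1 ✓]
None equal 1, so ord_353(27) = 352: 27 is a primitive root.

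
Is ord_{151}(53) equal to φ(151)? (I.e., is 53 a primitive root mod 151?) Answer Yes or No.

φ(151) = 151 − 1 = 150 = 2 · 3 · 5^2.
It suffices to check that the order of 53 is not a proper divisor of 150: compute 53^(150/q) for q ∈ {2, 3, 5}.
53^75 ≡ 150 (mod 151)  [q = 2: ≢ 1 ✓]
53^50 ≡ 1 (mod 151)  [q = 3: ≡ 1 ✗]
53^30 ≡ 64 (mod 151)  [q = 5: ≢ 1 ✓]
53^50 ≡ 1 shows ord(53) | 50, strictly less than φ(151); not a primitive root.

No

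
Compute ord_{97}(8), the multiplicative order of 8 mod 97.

16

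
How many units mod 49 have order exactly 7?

6

φ(49) = φ(7^2) = 7·(7−1) = 42 = 2 · 3 · 7.
(Z/49Z)^× is cyclic (|G| = 42); a cyclic group of order m has exactly φ(d) elements of each order d | m, and none otherwise.
7 | 42, and φ(7) = 7 − 1 = 6.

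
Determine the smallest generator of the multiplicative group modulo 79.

φ(79) = 79 − 1 = 78 = 2 · 3 · 13.
g is a primitive root iff g^(78/q) ≢ 1 (mod 79) for each prime q ∈ {2, 3, 13}.
g = 2: 2^39 ≡ 1 — hits 1, so not a primitive root.
g = 3: 3^39 ≡ 78; 3^26 ≡ 23; 3^6 ≡ 18 — none is 1, so 3 is a primitive root.
So 3 is the smallest generator of (Z/79Z)^×.

3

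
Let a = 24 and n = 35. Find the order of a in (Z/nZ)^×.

6

The order of 24 must divide φ(35) = φ(5·7) = (5−1)·(7−1) = 4·6 = 24 = 2^3 · 3.
Divisors of 24: 1, 2, 3, 4, 6, 8, 12, 24.
Evaluate successive powers at the divisors of 24:
24^1 ≡ 24 (mod 35)
24^2 ≡ 16 (mod 35)
24^3 ≡ 34 (mod 35)
24^4 ≡ 11 (mod 35)
24^6 ≡ 1 (mod 35) ✓
Therefore the multiplicative order of 24 modulo 35 is 6.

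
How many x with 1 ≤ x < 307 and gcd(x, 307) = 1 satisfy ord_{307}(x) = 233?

φ(307) = 307 − 1 = 306 = 2 · 3^2 · 17.
(Z/307Z)^× is cyclic (|G| = 306); a cyclic group of order m has exactly φ(d) elements of each order d | m, and none otherwise.
Since 233 ∤ 306, the count is 0.

0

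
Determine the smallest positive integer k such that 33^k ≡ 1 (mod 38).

18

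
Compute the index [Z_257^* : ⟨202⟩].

ord(202) | φ(257) = 257 − 1 = 256 = 2^8.
Divisors of 256: 1, 2, 4, 8, 16, 32, 64, 128, 256.
Compute 202^d (mod 257) for the divisors d until we hit 1:
202^1 ≡ 202 (mod 257)
202^2 ≡ 198 (mod 257)
202^4 ≡ 140 (mod 257)
202^8 ≡ 68 (mod 257)
202^16 ≡ 255 (mod 257)
202^32 ≡ 4 (mod 257)
202^64 ≡ 16 (mod 257)
202^128 ≡ 256 (mod 257)
202^256 ≡ 1 (mod 257) ✓
The order of 202 is 256, so the subgroup it generates has 256 elements.
The index is φ(257) / ord(202) = 256 / 256 = 1.

1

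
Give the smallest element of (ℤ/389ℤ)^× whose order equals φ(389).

φ(389) = 389 − 1 = 388 = 2^2 · 97.
Test candidates g = 2, 3, … against the prime factors q ∈ {2, 97} of φ(389): g is a generator iff g^(388/q) ≢ 1 for every such q.
g = 2: 2^194 ≡ 388; 2^4 ≡ 16 — none is 1, so 2 is a primitive root.
The smallest primitive root modulo 389 is 2.

2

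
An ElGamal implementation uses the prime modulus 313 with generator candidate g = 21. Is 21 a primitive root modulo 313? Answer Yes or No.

φ(313) = 313 − 1 = 312 = 2^3 · 3 · 13.
It suffices to check that the order of 21 is not a proper divisor of 312: compute 21^(312/q) for q ∈ {2, 3, 13}.
21^156 ≡ 312 (mod 313)  [q = 2: ≢ 1 ✓]
21^104 ≡ 98 (mod 313)  [q = 3: ≢ 1 ✓]
21^24 ≡ 249 (mod 313)  [q = 13: ≢ 1 ✓]
None equal 1, so ord_313(21) = 312: 21 is a primitive root.

Yes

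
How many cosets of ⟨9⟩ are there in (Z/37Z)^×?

Since 9 ∈ (Z/37Z)^×, its order divides φ(37) = 37 − 1 = 36 = 2^2 · 3^2.
Divisors of 36: 1, 2, 3, 4, 6, 9, 12, 18, 36.
Check 9^d mod 37 for each divisor in increasing order:
9^1 ≡ 9 (mod 37)
9^2 ≡ 7 (mod 37)
9^3 ≡ 26 (mod 37)
9^4 ≡ 12 (mod 37)
9^6 ≡ 10 (mod 37)
9^9 ≡ 1 (mod 37) ✓
Thus |⟨9⟩| = ord(9) = 9.
Index = |(Z/37Z)^×| / |⟨9⟩| = 36 / 9 = 4.

4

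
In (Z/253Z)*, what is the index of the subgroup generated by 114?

22

The order of 114 must divide φ(253) = φ(11·23) = (11−1)·(23−1) = 10·22 = 220 = 2^2 · 5 · 11.
Divisors of 220: 1, 2, 4, 5, 10, 11, 20, 22, 44, 55, 110, 220.
Check 114^d mod 253 for each divisor in increasing order:
114^1 ≡ 114 (mod 253)
114^2 ≡ 93 (mod 253)
114^4 ≡ 47 (mod 253)
114^5 ≡ 45 (mod 253)
114^10 ≡ 1 (mod 253) ✓
Thus |⟨114⟩| = ord(114) = 10.
[(Z/253Z)^× : ⟨114⟩] = 220/10 = 22.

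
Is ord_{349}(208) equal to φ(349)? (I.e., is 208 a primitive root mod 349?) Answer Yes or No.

φ(349) = 349 − 1 = 348 = 2^2 · 3 · 29.
An element g generates (Z/349Z)^× iff g^(348/q) ≢ 1 (mod 349) for each prime q ∈ {2, 3, 29}.
208^174 ≡ 348 (mod 349)  [q = 2: ≢ 1 ✓]
208^116 ≡ 122 (mod 349)  [q = 3: ≢ 1 ✓]
208^12 ≡ 289 (mod 349)  [q = 29: ≢ 1 ✓]
None equal 1, so ord_349(208) = 348: 208 is a primitive root.

Yes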